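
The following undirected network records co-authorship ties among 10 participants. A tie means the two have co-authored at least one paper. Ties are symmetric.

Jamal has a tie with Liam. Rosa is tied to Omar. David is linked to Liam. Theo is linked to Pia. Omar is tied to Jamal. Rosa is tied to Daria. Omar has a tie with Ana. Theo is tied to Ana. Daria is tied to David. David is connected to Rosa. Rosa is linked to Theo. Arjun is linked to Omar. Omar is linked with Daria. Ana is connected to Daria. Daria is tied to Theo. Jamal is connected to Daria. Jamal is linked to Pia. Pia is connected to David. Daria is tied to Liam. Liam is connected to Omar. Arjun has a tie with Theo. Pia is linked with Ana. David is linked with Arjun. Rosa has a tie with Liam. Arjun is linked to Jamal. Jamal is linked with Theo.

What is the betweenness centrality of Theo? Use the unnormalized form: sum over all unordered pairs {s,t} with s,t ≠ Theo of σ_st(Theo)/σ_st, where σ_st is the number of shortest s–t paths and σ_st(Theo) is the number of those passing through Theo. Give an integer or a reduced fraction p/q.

3

Pairs whose geodesics pass through Theo — Daria–Arjun: 1/4; Daria–Pia: 1/4; Ana–Arjun: 1/2; Ana–Rosa: 1/3; Ana–Jamal: 1/4; Arjun–Rosa: 1/3; Arjun–Pia: 1/3; Rosa–Jamal: 1/4; Rosa–Pia: 1/2.
All other pairs contribute 0.
Summing the contributions gives betweenness(Theo) = 3.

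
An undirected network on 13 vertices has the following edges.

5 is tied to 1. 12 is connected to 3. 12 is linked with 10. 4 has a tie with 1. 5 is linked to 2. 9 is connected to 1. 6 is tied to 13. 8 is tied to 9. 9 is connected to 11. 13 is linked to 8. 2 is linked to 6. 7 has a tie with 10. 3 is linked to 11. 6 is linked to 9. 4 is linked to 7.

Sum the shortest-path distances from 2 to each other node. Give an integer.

Distances from 2: 1:2, 3:4, 4:3, 5:1, 6:1, 7:4, 8:3, 9:2, 10:5, 11:3, 12:5, 13:2.
Sum = 2 + 4 + 3 + 1 + 1 + 4 + 3 + 2 + 5 + 3 + 5 + 2 = 35.

35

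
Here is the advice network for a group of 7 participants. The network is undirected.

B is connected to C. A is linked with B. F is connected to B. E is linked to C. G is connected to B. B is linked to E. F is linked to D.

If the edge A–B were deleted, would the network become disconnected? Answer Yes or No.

Yes

Without the A–B edge there is no alternate route between A and B, so the network disconnects. It is a bridge.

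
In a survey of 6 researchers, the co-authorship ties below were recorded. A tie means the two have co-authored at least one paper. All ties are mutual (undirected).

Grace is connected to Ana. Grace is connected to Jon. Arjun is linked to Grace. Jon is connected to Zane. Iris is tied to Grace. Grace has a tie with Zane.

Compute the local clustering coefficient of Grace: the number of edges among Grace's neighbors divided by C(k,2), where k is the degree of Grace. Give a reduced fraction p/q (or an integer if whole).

Grace's neighbors: Ana, Arjun, Iris, Jon, and Zane (k = 5).
Possible neighbor pairs: C(5,2) = 10. Edges among them: Jon–Zane → e = 1.
Clustering(Grace) = 1/10.

1/10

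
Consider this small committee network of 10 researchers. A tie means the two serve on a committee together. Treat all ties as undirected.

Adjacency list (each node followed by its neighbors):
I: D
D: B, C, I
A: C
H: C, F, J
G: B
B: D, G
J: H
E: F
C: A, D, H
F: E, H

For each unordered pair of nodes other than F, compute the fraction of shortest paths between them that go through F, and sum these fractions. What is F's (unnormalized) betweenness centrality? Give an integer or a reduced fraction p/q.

Pairs whose geodesics pass through F — E–H: 1; E–D: 1; E–A: 1; E–G: 1; E–J: 1; E–I: 1; E–B: 1; E–C: 1.
All other pairs contribute 0.
Summing the contributions gives betweenness(F) = 8.

8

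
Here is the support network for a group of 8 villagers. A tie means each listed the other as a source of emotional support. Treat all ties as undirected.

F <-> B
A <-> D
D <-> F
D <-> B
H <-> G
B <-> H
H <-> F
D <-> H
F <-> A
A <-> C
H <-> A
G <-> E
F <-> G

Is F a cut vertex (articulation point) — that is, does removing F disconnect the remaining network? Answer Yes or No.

Even without F, every remaining node can still reach every other (the residual graph is connected), so F is not a cut vertex.

No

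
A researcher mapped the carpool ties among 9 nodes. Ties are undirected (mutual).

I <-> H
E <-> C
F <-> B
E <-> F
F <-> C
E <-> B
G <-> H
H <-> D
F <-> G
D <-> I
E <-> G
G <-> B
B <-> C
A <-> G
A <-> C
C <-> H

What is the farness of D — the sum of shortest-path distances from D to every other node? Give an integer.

18

Distances from D: A:3, B:3, C:2, E:3, F:3, G:2, H:1, I:1.
Sum = 3 + 3 + 2 + 3 + 3 + 2 + 1 + 1 = 18.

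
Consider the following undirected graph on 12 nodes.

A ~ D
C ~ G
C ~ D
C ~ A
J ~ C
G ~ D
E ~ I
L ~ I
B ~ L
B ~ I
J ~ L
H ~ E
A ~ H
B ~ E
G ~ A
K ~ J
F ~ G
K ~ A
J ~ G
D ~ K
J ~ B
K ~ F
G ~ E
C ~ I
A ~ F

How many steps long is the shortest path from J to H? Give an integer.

One shortest route is J – G – E – H, which uses 3 edges, and at distance 2 from J we only reach {A, D, E, F, I}, which does not include H. So d(J,H) = 3.

3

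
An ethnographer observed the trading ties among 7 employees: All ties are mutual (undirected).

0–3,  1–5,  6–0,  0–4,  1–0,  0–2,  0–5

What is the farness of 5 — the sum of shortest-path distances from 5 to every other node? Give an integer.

10

Distances from 5: 0:1, 1:1, 2:2, 3:2, 4:2, 6:2.
Sum = 1 + 1 + 2 + 2 + 2 + 2 = 10.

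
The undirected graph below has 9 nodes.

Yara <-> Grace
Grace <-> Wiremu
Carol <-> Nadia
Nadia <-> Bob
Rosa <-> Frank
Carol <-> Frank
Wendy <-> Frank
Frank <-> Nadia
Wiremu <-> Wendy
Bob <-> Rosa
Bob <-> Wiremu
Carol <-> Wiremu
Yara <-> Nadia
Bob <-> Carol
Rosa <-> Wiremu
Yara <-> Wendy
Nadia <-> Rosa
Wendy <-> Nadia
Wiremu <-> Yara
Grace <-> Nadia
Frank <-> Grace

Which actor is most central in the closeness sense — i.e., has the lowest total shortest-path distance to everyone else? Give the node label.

Farness (sum of distances to all others) for each node — Bob:12, Carol:12, Frank:11, Grace:12, Nadia:9, Rosa:12, Wendy:12, Wiremu:10, Yara:12.
The smallest farness is 9, for Nadia, so Nadia has the highest closeness.

Nadia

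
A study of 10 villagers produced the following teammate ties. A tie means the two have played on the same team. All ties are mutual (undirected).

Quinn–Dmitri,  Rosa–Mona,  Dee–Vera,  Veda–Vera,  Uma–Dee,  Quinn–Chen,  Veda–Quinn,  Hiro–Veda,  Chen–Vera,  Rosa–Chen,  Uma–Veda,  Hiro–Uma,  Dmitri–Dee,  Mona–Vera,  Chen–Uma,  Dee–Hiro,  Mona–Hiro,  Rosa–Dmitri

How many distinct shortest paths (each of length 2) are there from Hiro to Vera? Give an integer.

The shortest distance is 2. The length-2 paths are: Hiro–Dee–Vera; Hiro–Veda–Vera; Hiro–Mona–Vera.
That gives 3 distinct shortest paths.

3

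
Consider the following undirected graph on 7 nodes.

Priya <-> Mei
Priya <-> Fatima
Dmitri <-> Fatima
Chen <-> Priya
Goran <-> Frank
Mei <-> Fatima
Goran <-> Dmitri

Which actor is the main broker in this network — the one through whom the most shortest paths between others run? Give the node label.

Unnormalized betweenness of each node: Chen:0, Dmitri:8, Fatima:9, Frank:0, Goran:5, Mei:0, Priya:5.
Fatima has the largest value, 9, making it the main broker — the node through which the most shortest paths run.

Fatima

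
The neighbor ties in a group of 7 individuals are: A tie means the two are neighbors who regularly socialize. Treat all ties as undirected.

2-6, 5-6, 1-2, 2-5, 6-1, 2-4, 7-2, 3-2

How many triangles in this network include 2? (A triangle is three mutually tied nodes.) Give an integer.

2

2's neighbors: 1, 3, 4, 5, 6, and 7.
Neighbor pairs that are themselves tied: 2–1–6; 2–5–6. Each forms one triangle with 2, for 2 in total.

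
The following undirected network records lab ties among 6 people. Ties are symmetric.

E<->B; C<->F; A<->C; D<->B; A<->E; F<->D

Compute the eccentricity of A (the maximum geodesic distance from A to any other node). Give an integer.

3

Distances from A: B:2, C:1, D:3, E:1, F:2.
The largest is 3 (to D), so the eccentricity of A is 3.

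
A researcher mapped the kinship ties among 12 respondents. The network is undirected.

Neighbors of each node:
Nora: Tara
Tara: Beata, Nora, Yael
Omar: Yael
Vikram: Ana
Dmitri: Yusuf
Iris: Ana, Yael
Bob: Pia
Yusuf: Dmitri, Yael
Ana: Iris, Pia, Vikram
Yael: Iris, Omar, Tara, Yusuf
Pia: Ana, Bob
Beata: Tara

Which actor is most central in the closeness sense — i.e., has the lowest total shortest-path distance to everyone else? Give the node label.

Farness (sum of distances to all others) for each node — Ana:28, Beata:38, Bob:46, Dmitri:40, Iris:24, Nora:38, Omar:32, Pia:36, Tara:28, Vikram:38, Yael:22, Yusuf:30.
The smallest farness is 22, for Yael, so Yael has the highest closeness.

Yael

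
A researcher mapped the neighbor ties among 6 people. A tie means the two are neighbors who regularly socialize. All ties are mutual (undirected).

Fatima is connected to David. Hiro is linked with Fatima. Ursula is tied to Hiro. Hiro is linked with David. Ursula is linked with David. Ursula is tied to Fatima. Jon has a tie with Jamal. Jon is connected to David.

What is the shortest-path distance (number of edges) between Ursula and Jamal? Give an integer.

One shortest route is Ursula – David – Jon – Jamal, which uses 3 edges, and at distance 2 from Ursula we only reach {Jon}, which does not include Jamal. So d(Ursula,Jamal) = 3.

3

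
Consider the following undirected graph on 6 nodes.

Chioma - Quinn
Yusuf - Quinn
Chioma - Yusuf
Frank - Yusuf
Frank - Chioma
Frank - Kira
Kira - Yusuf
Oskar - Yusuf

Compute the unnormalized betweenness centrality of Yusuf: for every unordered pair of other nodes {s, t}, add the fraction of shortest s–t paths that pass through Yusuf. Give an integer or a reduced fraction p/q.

6

Pairs whose geodesics pass through Yusuf — Chioma–Kira: 1/2; Chioma–Oskar: 1; Frank–Quinn: 1/2; Frank–Oskar: 1; Quinn–Kira: 1; Quinn–Oskar: 1; Kira–Oskar: 1.
All other pairs contribute 0.
Summing the contributions gives betweenness(Yusuf) = 6.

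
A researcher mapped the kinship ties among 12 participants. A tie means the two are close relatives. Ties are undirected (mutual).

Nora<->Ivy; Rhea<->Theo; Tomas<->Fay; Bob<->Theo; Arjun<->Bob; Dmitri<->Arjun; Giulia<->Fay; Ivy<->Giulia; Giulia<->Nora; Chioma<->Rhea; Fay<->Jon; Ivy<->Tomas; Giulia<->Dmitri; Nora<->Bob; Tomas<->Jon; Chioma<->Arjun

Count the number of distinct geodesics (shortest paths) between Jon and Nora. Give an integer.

The shortest distance is 3. The length-3 paths are: Jon–Fay–Giulia–Nora; Jon–Tomas–Ivy–Nora.
That gives 2 distinct shortest paths.

2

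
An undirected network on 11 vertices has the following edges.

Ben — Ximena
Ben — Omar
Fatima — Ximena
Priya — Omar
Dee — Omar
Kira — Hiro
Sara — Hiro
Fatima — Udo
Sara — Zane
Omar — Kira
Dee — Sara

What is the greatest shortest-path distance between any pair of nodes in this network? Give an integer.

Eccentricity of each node (its greatest distance to any other): Ben:4, Dee:5, Fatima:6, Hiro:6, Kira:5, Omar:4, Priya:5, Sara:6, Udo:7, Ximena:5, Zane:7.
The maximum eccentricity is 7, realized for instance by the pair Udo–Zane via Udo – Fatima – Ximena – Ben – Omar – Dee – Sara – Zane. So the diameter is 7.

7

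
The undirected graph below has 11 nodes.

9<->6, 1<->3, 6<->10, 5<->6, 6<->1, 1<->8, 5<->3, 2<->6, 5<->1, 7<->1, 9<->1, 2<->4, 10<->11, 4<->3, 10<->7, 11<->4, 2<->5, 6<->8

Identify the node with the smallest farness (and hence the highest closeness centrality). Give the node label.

6

Farness (sum of distances to all others) for each node — 1:15, 2:18, 3:18, 4:20, 5:17, 6:14, 7:20, 8:20, 9:20, 10:18, 11:22.
The smallest farness is 14, for 6, so 6 has the highest closeness.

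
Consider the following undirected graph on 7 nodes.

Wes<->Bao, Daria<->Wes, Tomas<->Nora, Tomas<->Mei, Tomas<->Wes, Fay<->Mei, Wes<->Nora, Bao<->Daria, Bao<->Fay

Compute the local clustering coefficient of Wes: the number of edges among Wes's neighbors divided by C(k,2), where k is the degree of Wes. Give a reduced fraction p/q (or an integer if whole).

Wes's neighbors: Bao, Daria, Nora, and Tomas (k = 4).
Possible neighbor pairs: C(4,2) = 6. Edges among them: Bao–Daria, Nora–Tomas → e = 2.
Clustering(Wes) = 2/6 = 1/3.

1/3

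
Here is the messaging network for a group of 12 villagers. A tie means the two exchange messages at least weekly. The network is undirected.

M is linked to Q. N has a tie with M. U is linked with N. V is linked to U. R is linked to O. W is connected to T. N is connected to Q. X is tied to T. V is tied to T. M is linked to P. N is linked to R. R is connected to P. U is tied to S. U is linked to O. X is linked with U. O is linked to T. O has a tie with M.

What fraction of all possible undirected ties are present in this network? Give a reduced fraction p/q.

17/66

There are 17 edges and 12 nodes, so the maximum possible is C(12,2) = 66.
Density = 17/66.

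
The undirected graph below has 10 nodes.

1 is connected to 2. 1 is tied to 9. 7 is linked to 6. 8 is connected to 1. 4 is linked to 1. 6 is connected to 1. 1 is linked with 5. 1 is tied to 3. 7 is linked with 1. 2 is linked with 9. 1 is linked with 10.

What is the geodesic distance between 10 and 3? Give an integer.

One shortest route is 10 – 1 – 3, which uses 2 edges, and 10 and 3 are not directly tied, so nothing shorter exists. So d(10,3) = 2.

2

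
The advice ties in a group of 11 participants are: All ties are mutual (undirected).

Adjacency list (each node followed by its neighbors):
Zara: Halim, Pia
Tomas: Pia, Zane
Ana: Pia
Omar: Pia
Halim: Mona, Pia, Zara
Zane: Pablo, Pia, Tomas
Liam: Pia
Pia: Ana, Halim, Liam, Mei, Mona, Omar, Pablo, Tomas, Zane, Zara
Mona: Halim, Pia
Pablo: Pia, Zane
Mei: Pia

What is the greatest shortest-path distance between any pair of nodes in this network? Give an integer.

2

Eccentricity of each node (its greatest distance to any other): Ana:2, Halim:2, Liam:2, Mei:2, Mona:2, Omar:2, Pablo:2, Pia:1, Tomas:2, Zane:2, Zara:2.
The maximum eccentricity is 2, realized for instance by the pair Halim–Mei via Halim – Pia – Mei. So the diameter is 2.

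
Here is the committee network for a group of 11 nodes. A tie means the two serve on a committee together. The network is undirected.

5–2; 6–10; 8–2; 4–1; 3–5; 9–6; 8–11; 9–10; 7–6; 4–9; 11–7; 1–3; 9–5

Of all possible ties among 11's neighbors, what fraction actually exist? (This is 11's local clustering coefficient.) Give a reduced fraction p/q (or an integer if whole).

0

11's neighbors: 7 and 8 (k = 2).
Possible neighbor pairs: C(2,2) = 1. Edges among them: none → e = 0.
Clustering(11) = 0/1.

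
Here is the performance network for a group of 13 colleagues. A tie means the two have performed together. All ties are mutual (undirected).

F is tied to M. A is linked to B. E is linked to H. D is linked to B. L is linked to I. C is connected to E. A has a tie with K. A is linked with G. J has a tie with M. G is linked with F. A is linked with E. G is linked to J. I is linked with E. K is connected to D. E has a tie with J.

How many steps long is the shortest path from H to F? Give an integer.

One shortest route is H – E – J – G – F, which uses 4 edges, and at distance 3 from H we only reach {B, G, K, L, M}, which does not include F. So d(H,F) = 4.

4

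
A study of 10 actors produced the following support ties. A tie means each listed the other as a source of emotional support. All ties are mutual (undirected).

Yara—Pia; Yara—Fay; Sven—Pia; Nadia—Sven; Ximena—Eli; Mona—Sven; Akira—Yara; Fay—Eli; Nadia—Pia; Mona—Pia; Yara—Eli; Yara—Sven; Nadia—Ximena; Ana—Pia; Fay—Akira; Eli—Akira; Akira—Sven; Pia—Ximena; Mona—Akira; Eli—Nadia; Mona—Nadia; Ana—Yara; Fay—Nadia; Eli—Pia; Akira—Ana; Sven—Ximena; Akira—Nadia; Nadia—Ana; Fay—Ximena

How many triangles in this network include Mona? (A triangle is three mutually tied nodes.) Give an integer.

Mona's neighbors: Akira, Nadia, Pia, and Sven.
Neighbor pairs that are themselves tied: Mona–Akira–Nadia; Mona–Akira–Sven; Mona–Nadia–Pia; Mona–Nadia–Sven; Mona–Pia–Sven. Each forms one triangle with Mona, for 5 in total.

5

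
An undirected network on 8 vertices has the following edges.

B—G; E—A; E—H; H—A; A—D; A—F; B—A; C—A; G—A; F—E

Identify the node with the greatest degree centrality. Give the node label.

A

Degrees — A:7, B:2, C:1, D:1, E:3, F:2, G:2, H:2.
The maximum is 7, attained only by A.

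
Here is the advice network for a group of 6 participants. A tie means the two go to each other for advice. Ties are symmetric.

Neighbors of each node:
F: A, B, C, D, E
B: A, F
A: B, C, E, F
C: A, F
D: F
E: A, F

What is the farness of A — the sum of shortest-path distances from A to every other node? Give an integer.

6

Distances from A: B:1, C:1, D:2, E:1, F:1.
Sum = 1 + 1 + 2 + 1 + 1 = 6.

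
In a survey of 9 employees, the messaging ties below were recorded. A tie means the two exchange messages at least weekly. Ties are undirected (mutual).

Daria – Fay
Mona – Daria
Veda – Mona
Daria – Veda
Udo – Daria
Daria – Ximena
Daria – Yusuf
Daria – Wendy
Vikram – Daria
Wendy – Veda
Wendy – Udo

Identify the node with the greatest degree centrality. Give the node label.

Degrees — Daria:8, Fay:1, Mona:2, Udo:2, Veda:3, Vikram:1, Wendy:3, Ximena:1, Yusuf:1.
The maximum is 8, attained only by Daria.

Daria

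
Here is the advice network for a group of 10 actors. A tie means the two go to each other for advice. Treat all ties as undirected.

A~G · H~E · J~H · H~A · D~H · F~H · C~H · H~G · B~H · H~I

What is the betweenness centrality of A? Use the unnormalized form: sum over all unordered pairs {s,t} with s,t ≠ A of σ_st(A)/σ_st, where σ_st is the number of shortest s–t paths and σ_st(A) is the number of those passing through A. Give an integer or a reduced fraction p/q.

No shortest path between any pair of other nodes passes through A.
Summing the contributions gives betweenness(A) = 0.

0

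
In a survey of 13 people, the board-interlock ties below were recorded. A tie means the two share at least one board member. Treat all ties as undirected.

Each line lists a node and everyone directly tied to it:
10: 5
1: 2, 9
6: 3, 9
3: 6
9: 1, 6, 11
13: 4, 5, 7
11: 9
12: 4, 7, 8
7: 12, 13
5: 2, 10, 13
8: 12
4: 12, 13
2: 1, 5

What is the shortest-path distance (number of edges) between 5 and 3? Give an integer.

5

One shortest route is 5 – 2 – 1 – 9 – 6 – 3, which uses 5 edges, and at distance 4 from 5 we only reach {6, 8, 11}, which does not include 3. So d(5,3) = 5.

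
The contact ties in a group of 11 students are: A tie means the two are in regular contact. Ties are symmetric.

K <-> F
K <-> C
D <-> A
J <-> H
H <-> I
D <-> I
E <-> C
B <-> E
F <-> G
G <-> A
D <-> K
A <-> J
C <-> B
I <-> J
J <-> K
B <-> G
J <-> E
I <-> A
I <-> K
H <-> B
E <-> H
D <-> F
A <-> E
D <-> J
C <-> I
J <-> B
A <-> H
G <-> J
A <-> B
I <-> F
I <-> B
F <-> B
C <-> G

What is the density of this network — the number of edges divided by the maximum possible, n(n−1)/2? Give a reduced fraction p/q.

3/5

There are 33 edges and 11 nodes, so the maximum possible is C(11,2) = 55.
Density = 33/55 = 3/5.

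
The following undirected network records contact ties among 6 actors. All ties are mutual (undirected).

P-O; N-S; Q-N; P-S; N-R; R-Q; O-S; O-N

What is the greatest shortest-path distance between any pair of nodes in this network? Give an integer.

Eccentricity of each node (its greatest distance to any other): N:2, O:2, P:3, Q:3, R:3, S:2.
The maximum eccentricity is 3, realized for instance by the pair R–P via R – N – O – P. So the diameter is 3.

3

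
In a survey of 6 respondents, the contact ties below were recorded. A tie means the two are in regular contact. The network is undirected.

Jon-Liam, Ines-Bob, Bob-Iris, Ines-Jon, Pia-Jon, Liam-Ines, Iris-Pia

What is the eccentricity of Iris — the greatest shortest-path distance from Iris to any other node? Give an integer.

Distances from Iris: Bob:1, Ines:2, Jon:2, Liam:3, Pia:1.
The largest is 3 (to Liam), so the eccentricity of Iris is 3.

3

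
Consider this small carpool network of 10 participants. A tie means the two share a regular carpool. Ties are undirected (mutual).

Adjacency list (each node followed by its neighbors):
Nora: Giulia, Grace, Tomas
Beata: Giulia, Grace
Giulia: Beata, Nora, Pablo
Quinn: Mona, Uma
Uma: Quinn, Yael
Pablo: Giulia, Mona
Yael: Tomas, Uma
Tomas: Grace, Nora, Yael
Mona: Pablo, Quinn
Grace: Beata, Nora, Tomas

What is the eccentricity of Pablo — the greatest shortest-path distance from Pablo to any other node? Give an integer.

4

Distances from Pablo: Beata:2, Giulia:1, Grace:3, Mona:1, Nora:2, Quinn:2, Tomas:3, Uma:3, Yael:4.
The largest is 4 (to Yael), so the eccentricity of Pablo is 4.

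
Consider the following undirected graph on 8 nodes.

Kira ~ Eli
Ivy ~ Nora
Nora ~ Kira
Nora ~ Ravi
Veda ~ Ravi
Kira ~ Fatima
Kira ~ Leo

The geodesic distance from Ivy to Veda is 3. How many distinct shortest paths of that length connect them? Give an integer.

1

The shortest distance is 3, and the only length-3 path is Ivy–Nora–Ravi–Veda. So there is exactly 1 shortest path.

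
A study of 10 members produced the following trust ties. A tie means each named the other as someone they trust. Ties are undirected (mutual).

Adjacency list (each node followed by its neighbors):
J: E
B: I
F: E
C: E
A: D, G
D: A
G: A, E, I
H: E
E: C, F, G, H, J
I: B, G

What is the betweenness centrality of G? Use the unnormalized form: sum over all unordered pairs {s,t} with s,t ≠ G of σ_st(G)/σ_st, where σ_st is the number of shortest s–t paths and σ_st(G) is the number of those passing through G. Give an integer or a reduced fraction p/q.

Pairs whose geodesics pass through G — E–I: 1; E–B: 1; E–D: 1; E–A: 1; H–I: 1; H–B: 1; H–D: 1; H–A: 1; F–I: 1; F–B: 1; F–D: 1; F–A: 1; C–I: 1; C–B: 1 … (+10 more pairs).
All other pairs contribute 0.
Summing the contributions gives betweenness(G) = 24.

24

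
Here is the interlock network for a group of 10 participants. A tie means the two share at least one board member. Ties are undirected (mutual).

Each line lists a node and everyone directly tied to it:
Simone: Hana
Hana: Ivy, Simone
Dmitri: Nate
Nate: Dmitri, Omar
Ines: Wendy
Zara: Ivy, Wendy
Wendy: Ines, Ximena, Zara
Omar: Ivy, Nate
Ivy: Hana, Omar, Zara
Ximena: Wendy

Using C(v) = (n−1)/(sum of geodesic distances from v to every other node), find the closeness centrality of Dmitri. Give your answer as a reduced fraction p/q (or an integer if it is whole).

1/4

Distances from Dmitri: Hana:4, Ines:6, Ivy:3, Nate:1, Omar:2, Simone:5, Wendy:5, Ximena:6, Zara:4. Sum = 36.
n = 10, so closeness = 9/36 = 1/4.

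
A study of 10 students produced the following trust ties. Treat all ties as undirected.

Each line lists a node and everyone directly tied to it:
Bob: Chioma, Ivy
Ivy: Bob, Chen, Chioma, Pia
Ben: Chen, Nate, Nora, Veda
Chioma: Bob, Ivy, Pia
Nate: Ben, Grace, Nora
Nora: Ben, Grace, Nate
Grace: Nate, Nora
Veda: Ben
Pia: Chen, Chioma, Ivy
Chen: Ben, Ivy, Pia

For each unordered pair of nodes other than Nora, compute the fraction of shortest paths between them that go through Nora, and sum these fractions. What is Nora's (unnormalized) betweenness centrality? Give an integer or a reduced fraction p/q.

Pairs whose geodesics pass through Nora — Bob–Grace: 1/2; Ivy–Grace: 1/2; Chen–Grace: 1/2; Pia–Grace: 1/2; Chioma–Grace: 2/4; Grace–Veda: 1/2; Grace–Ben: 1/2.
All other pairs contribute 0.
Summing the contributions gives betweenness(Nora) = 7/2.

7/2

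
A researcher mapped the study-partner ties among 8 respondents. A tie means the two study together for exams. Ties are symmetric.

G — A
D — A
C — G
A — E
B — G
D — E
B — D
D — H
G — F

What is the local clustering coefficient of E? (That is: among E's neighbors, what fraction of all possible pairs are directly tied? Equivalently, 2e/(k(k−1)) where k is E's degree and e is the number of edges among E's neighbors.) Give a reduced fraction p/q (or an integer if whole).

E's neighbors: A and D (k = 2).
Possible neighbor pairs: C(2,2) = 1. Edges among them: A–D → e = 1.
Clustering(E) = 1/1.

1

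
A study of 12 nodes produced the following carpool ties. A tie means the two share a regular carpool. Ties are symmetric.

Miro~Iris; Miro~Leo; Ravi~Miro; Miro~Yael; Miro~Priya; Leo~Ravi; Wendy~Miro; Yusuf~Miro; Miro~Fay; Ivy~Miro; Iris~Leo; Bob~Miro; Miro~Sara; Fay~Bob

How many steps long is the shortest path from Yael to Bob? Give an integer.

2

One shortest route is Yael – Miro – Bob, which uses 2 edges, and Yael and Bob are not directly tied, so nothing shorter exists. So d(Yael,Bob) = 2.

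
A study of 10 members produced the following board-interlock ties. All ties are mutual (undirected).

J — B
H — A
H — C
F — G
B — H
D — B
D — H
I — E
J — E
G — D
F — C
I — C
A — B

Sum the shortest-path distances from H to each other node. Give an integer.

15

Distances from H: A:1, B:1, C:1, D:1, E:3, F:2, G:2, I:2, J:2.
Sum = 1 + 1 + 1 + 1 + 3 + 2 + 2 + 2 + 2 = 15.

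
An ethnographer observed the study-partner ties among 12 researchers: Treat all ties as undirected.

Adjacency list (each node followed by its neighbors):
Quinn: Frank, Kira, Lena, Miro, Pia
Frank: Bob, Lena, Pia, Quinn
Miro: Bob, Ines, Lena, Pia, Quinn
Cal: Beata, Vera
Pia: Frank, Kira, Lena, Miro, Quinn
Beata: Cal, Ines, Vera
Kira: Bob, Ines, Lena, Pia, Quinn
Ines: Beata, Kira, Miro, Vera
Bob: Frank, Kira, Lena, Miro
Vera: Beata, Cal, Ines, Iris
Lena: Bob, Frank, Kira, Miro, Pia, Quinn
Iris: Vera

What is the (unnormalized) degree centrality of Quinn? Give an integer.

Quinn is directly tied to Frank, Kira, Lena, Miro, and Pia. That is 5 neighbors, so the degree of Quinn is 5.

5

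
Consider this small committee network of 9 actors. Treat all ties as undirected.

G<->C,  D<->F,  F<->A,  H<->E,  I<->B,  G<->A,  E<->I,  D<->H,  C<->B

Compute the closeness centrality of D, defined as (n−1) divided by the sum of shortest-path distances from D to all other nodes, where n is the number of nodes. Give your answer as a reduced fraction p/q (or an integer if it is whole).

2/5

Distances from D: A:2, B:4, C:4, E:2, F:1, G:3, H:1, I:3. Sum = 20.
n = 9, so closeness = 8/20 = 2/5.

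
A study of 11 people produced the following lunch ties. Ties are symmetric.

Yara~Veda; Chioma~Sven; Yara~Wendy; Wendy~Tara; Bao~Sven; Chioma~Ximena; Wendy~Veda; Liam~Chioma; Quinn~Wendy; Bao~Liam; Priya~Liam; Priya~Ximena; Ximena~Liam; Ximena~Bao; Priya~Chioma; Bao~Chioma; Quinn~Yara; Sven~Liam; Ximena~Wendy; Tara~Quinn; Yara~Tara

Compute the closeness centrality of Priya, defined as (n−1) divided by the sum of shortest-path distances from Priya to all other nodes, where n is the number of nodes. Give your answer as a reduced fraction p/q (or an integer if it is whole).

Distances from Priya: Bao:2, Chioma:1, Liam:1, Quinn:3, Sven:2, Tara:3, Veda:3, Wendy:2, Ximena:1, Yara:3. Sum = 21.
n = 11, so closeness = 10/21.

10/21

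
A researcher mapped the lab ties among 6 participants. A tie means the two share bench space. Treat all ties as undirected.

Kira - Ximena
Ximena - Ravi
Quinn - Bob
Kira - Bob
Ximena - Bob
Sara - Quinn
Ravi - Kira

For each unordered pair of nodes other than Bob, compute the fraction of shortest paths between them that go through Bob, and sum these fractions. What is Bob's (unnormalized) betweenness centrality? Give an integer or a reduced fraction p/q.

Pairs whose geodesics pass through Bob — Ravi–Sara: 2/2; Ravi–Quinn: 2/2; Sara–Kira: 1; Sara–Ximena: 1; Kira–Quinn: 1; Ximena–Quinn: 1.
All other pairs contribute 0.
Summing the contributions gives betweenness(Bob) = 6.

6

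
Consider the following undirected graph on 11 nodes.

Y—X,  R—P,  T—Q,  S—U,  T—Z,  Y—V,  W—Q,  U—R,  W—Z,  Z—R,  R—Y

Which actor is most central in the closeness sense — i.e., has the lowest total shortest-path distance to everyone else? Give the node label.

R

Farness (sum of distances to all others) for each node — P:26, Q:34, R:17, S:33, T:27, U:24, V:31, W:27, X:31, Y:22, Z:20.
The smallest farness is 17, for R, so R has the highest closeness.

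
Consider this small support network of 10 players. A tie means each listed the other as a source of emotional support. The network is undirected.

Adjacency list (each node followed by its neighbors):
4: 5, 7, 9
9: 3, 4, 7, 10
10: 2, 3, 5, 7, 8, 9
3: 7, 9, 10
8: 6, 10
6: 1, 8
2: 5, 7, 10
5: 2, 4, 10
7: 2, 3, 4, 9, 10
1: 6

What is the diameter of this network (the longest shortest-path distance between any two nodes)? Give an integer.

5

Eccentricity of each node (its greatest distance to any other): 1:5, 2:4, 3:4, 4:5, 5:4, 6:4, 7:4, 8:3, 9:4, 10:3.
The maximum eccentricity is 5, realized for instance by the pair 4–1 via 4 – 5 – 10 – 8 – 6 – 1. So the diameter is 5.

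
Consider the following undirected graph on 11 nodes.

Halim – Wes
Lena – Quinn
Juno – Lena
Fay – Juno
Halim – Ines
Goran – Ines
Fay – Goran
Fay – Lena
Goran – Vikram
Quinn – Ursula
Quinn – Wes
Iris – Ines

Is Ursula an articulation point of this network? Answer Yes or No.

Even without Ursula, every remaining node can still reach every other (the residual graph is connected), so Ursula is not a cut vertex.

No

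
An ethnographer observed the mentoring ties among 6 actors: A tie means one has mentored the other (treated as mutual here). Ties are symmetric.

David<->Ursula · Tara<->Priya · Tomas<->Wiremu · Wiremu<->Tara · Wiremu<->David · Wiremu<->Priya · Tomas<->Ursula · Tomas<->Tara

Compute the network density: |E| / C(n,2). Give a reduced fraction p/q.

8/15

There are 8 edges and 6 nodes, so the maximum possible is C(6,2) = 15.
Density = 8/15.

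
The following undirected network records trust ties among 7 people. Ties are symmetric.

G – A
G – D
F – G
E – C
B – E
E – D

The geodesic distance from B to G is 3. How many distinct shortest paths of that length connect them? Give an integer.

The shortest distance is 3, and the only length-3 path is B–E–D–G. So there is exactly 1 shortest path.

1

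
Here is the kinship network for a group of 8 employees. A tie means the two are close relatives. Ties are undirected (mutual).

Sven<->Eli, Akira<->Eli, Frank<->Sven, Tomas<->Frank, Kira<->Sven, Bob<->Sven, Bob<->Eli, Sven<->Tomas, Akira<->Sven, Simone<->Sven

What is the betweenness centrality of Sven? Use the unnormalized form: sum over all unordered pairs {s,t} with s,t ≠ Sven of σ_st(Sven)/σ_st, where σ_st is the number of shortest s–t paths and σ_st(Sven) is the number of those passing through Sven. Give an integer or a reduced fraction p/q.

35/2

Pairs whose geodesics pass through Sven — Frank–Akira: 1; Frank–Eli: 1; Frank–Bob: 1; Frank–Simone: 1; Frank–Kira: 1; Akira–Tomas: 1; Akira–Bob: 1/2; Akira–Simone: 1; Akira–Kira: 1; Tomas–Eli: 1; Tomas–Bob: 1; Tomas–Simone: 1; Tomas–Kira: 1; Eli–Simone: 1 … (+4 more pairs).
All other pairs contribute 0.
Summing the contributions gives betweenness(Sven) = 35/2.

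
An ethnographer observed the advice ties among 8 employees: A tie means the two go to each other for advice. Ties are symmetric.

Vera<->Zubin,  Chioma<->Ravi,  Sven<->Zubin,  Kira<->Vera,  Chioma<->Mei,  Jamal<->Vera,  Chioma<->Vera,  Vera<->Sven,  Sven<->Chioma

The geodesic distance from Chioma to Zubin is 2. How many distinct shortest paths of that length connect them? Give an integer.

2

The shortest distance is 2. The length-2 paths are: Chioma–Vera–Zubin; Chioma–Sven–Zubin.
That gives 2 distinct shortest paths.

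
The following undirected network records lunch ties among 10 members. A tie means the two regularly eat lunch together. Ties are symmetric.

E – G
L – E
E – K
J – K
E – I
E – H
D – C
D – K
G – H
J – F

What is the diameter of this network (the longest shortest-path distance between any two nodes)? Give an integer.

Eccentricity of each node (its greatest distance to any other): C:4, D:3, E:3, F:4, G:4, H:4, I:4, J:3, K:2, L:4.
The maximum eccentricity is 4, realized for instance by the pair L–F via L – E – K – J – F. So the diameter is 4.

4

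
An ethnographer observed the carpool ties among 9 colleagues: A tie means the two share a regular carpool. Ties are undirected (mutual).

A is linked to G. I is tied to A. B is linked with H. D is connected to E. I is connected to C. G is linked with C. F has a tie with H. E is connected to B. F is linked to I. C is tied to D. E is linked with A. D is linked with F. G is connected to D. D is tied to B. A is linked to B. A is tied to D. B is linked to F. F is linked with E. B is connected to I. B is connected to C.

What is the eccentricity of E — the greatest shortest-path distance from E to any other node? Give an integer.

2

Distances from E: A:1, B:1, C:2, D:1, F:1, G:2, H:2, I:2.
The largest is 2 (to I, G, H, and C), so the eccentricity of E is 2.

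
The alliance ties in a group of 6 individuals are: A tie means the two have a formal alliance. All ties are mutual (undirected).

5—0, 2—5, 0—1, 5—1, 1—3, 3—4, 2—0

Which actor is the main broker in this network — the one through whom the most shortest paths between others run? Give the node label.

Unnormalized betweenness of each node: 0:3/2, 1:6, 2:0, 3:4, 4:0, 5:3/2.
1 has the largest value, 6, making it the main broker — the node through which the most shortest paths run.

1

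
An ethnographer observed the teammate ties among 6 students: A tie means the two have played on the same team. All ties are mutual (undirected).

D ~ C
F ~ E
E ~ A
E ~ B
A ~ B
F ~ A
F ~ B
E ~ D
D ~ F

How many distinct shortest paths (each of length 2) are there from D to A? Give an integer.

The shortest distance is 2. The length-2 paths are: D–F–A; D–E–A.
That gives 2 distinct shortest paths.

2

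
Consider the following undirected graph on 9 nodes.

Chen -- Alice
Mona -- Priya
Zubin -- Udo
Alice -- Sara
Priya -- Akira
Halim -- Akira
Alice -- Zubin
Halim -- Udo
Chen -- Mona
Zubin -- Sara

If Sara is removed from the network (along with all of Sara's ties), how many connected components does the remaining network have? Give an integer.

Sara's neighbors (Alice and Zubin) remain reachable from one another through other ties, so the rest of the network stays in one piece.

1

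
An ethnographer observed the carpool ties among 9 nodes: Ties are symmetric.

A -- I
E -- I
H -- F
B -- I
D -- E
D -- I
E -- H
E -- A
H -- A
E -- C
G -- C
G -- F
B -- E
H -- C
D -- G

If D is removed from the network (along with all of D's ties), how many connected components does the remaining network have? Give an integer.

1

D's neighbors (E, G, and I) remain reachable from one another through other ties, so the rest of the network stays in one piece.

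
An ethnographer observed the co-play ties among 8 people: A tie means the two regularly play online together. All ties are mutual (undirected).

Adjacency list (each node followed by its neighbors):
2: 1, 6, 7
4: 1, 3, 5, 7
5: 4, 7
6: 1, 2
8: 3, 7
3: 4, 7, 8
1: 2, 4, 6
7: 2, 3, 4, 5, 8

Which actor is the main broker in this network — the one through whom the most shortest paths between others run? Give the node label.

Unnormalized betweenness of each node: 1:5/2, 2:23/6, 3:5/6, 4:14/3, 5:0, 6:0, 7:49/6, 8:0.
7 has the largest value, 49/6, making it the main broker — the node through which the most shortest paths run.

7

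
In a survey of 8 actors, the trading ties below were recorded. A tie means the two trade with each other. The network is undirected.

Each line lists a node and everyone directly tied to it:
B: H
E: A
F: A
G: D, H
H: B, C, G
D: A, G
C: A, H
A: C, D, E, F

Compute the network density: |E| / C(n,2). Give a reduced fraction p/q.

2/7

There are 8 edges and 8 nodes, so the maximum possible is C(8,2) = 28.
Density = 8/28 = 2/7.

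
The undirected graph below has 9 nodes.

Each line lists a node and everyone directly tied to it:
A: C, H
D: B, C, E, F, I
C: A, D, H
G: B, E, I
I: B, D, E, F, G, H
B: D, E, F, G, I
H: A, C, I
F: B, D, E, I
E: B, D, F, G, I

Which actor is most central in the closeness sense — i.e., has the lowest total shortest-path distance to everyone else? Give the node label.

I

Farness (sum of distances to all others) for each node — A:18, B:12, C:14, D:11, E:12, F:13, G:15, H:13, I:10.
The smallest farness is 10, for I, so I has the highest closeness.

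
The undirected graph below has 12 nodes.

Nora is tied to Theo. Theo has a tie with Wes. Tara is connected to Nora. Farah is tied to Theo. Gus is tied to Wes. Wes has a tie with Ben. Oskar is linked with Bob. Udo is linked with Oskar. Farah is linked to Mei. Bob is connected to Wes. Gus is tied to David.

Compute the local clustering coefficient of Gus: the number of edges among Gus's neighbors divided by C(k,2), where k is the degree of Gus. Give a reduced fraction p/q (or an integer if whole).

0

Gus's neighbors: David and Wes (k = 2).
Possible neighbor pairs: C(2,2) = 1. Edges among them: none → e = 0.
Clustering(Gus) = 0/1.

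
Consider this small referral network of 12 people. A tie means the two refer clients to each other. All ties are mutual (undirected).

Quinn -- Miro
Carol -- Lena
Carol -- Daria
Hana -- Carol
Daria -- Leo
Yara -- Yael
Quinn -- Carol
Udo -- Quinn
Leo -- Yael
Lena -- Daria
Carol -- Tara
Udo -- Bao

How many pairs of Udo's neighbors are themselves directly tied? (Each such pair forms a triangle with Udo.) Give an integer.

0

Udo's neighbors are Bao and Quinn, but none of them are tied to each other, so no triangle contains Udo.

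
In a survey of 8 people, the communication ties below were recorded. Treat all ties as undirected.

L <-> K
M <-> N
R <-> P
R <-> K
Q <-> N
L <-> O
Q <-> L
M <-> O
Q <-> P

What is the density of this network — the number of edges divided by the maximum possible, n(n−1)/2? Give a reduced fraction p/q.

9/28

There are 9 edges and 8 nodes, so the maximum possible is C(8,2) = 28.
Density = 9/28.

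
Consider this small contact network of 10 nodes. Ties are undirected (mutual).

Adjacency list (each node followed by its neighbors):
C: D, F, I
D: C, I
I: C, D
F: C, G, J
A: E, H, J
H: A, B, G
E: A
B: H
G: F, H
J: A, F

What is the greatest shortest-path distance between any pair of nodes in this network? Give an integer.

5

Eccentricity of each node (its greatest distance to any other): A:4, B:5, C:4, D:5, E:5, F:3, G:3, H:4, I:5, J:3.
The maximum eccentricity is 5, realized for instance by the pair D–E via D – C – F – J – A – E. So the diameter is 5.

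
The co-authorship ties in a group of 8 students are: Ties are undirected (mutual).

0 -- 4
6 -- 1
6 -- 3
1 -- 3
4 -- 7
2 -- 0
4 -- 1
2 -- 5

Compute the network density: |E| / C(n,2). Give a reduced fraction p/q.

2/7

There are 8 edges and 8 nodes, so the maximum possible is C(8,2) = 28.
Density = 8/28 = 2/7.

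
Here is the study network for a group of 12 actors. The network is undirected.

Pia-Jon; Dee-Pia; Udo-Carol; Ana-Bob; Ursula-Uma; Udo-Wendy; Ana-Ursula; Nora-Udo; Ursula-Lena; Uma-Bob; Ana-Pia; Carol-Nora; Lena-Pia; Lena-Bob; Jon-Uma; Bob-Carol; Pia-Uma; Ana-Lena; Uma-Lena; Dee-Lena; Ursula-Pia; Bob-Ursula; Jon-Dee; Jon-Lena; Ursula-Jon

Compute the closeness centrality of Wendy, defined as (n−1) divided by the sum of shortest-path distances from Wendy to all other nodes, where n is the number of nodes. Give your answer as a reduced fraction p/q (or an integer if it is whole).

11/39

Distances from Wendy: Ana:4, Bob:3, Carol:2, Dee:5, Jon:5, Lena:4, Nora:2, Pia:5, Udo:1, Uma:4, Ursula:4. Sum = 39.
n = 12, so closeness = 11/39.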